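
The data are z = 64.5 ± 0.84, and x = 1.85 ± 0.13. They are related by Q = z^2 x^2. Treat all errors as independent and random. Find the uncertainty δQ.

2040

Products/powers → add relative errors in quadrature, weighted by exponent:
  (2·δz/z)² = (2×0.0130)² = 0.000678;  (2·δx/x)² = (2×0.0703)² = 0.0198
δQ/Q = √(0.0204) = 0.143
Q = 14200, so δQ = 0.143 × 14200 = 2040.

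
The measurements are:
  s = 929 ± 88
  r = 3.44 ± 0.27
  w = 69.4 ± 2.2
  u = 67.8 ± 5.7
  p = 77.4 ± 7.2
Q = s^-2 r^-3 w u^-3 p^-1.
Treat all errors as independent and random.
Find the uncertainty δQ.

3.32e-14

Since Q is a product/quotient, work with relative uncertainties:
  (-2·δs/s)² = (-2×0.0947)² = 0.0359;  (-3·δr/r)² = (-3×0.0785)² = 0.0554;  (1·δw/w)² = (1×0.0317)² = 0.00100;  (-3·δu/u)² = (-3×0.0841)² = 0.0636;  (-1·δp/p)² = (-1×0.0930)² = 0.00865
δQ/Q = √(0.165) = 0.406
Q = 8.19e-14, so δQ = 0.406 × 8.19e-14 = 3.32e-14.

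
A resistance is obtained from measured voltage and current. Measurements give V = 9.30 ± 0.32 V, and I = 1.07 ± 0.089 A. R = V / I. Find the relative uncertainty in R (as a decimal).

0.0900

Relative error in a monomial: (δR/R)² = Σ (nᵢ · δxᵢ/xᵢ)².
  (1·δV/V)² = (1×0.0344)² = 0.00118;  (-1·δI/I)² = (-1×0.0832)² = 0.00692
δR/R = √(0.00810) = 0.0900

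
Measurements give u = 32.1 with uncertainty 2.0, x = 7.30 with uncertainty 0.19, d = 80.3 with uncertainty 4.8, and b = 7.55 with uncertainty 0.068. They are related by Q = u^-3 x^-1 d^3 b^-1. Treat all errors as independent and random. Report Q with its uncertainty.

Q is a product of powers, so relative uncertainties combine in quadrature:
  (-3·δu/u)² = (-3×0.0623)² = 0.0349;  (-1·δx/x)² = (-1×0.0260)² = 0.000677;  (3·δd/d)² = (3×0.0598)² = 0.0322;  (-1·δb/b)² = (-1×0.00901)² = 8.11e-05
δQ/Q = √(0.0679) = 0.260
Q = 0.284, so δQ = 0.260 × 0.284 = 0.0740.

0.284 ± 0.0740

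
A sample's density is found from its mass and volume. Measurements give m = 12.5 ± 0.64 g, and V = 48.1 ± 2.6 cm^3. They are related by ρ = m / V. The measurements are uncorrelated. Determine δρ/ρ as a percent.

Relative error in a monomial: (δρ/ρ)² = Σ (nᵢ · δxᵢ/xᵢ)².
  (1·δm/m)² = (1×0.0512)² = 0.00262;  (-1·δV/V)² = (-1×0.0541)² = 0.00292
δρ/ρ = √(0.00554) = 0.0745

7.45%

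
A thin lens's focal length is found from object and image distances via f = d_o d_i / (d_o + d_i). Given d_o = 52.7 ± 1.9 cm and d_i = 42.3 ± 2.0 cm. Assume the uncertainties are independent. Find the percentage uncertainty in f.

3.08%

∂f/∂d_o = (d_i/(d_o+d_i))² = 0.198;  ∂f/∂d_i = (d_o/(d_o+d_i))² = 0.308
δf = √((∂f/∂d_o · δd_o)² + (∂f/∂d_i · δd_i)²) = √(0.142 + 0.379) = 0.722 cm
f = 23.5 cm, so δf/f = 0.722/23.5 = 0.0308.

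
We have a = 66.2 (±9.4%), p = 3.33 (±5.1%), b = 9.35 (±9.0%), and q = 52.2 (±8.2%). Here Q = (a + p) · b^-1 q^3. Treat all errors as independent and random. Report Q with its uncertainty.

Let u = a + p = 69.5. δu = √(δa² + δp²) = √(38.7 + 0.0288) = 6.23, so δu/u = 0.0895.
Q is then a monomial in u, b, q:
δQ/Q = √((δu/u)² + (-1·δb/b)² + (3·δq/q)²) = √(0.00802 + 0.00810 + 0.0605) = 0.277
Q = 1.06e+06, so δQ = 0.277 × 1.06e+06 = 2.93e+05.

(1.06 ± 0.293) × 10^6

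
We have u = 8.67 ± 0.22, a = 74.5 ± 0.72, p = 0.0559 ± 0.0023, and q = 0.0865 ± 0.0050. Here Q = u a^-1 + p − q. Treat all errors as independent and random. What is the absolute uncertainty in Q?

0.00635

Let w = u·a^-1 = 0.116. δw/w = √((1·δu/u)² + (-1·δa/a)²) = √(0.000644 + 9.34e-05) = 0.0272, so δw = 0.00316.
Q = w + p − q: δQ = √(δw² + δp² + δq²) = √(9.99e-06 + 5.29e-06 + 2.5e-05) = 0.00635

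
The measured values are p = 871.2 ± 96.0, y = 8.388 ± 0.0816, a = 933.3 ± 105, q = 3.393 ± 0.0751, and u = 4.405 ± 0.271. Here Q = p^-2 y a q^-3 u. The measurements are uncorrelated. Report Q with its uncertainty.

Each factor contributes (exponent × relative error)² to (δQ/Q)²:
  (-2·δp/p)² = (-2×0.110)² = 0.0486;  (1·δy/y)² = (1×0.00973)² = 9.46e-05;  (1·δa/a)² = (1×0.113)² = 0.0127;  (-3·δq/q)² = (-3×0.0221)² = 0.00441;  (1·δu/u)² = (1×0.0615)² = 0.00378
δQ/Q = √(0.0695) = 0.264
Q = 0.001163, so δQ = 0.264 × 0.001163 = 0.000307.

0.001163 ± 0.000307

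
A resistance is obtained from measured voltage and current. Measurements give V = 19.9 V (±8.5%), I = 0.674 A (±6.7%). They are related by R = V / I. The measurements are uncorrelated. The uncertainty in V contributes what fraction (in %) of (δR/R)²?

61.7%

(δR/R)² = (1·δV/V)² + (-1·δI/I)²
  V term: (1×0.0850)² = 0.00723
  I term: (-1×0.0670)² = 0.00449
Total = 0.0117. Share from V = 0.00723/0.0117 = 0.617.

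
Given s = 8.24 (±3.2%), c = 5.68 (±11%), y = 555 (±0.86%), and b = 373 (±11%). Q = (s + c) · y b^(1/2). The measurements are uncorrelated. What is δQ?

11000

Let u = s + c = 13.9. δu = √(δs² + δc²) = √(0.0695 + 0.390) = 0.678, so δu/u = 0.0487.
Q is then a monomial in u, y, b:
δQ/Q = √((δu/u)² + (1·δy/y)² + (½·δb/b)²) = √(0.00237 + 7.4e-05 + 0.00302) = 0.0740
Q = 1.49e+05, so δQ = 0.0740 × 1.49e+05 = 11000.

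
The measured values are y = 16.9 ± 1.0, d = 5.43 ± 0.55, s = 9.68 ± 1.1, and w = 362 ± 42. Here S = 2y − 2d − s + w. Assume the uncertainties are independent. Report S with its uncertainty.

S is a linear combination, so absolute uncertainties add in quadrature:
  (2·δy)² = 4.00;  (2·δd)² = 1.21;  (δs)² = 1.21;  (δw)² = 1760
δS = √(1770) = 42.1
S = 375.

375 ± 42.1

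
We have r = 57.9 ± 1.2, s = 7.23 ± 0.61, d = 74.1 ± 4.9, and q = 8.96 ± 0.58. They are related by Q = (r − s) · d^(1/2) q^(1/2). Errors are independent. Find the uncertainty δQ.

Let u = r − s = 50.7. δu = √(δr² + δs²) = √(1.44 + 0.372) = 1.35, so δu/u = 0.0266.
Q is then a monomial in u, d, q:
δQ/Q = √((δu/u)² + (½·δd/d)² + (½·δq/q)²) = √(0.000706 + 0.00109 + 0.00105) = 0.0534
Q = 1310, so δQ = 0.0534 × 1310 = 69.7.

69.7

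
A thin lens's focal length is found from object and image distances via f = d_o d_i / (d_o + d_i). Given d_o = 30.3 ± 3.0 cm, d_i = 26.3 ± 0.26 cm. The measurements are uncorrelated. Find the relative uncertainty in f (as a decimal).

∂f/∂d_o = (d_i/(d_o+d_i))² = 0.216;  ∂f/∂d_i = (d_o/(d_o+d_i))² = 0.287
δf = √((∂f/∂d_o · δd_o)² + (∂f/∂d_i · δd_i)²) = √(0.420 + 0.00555) = 0.652 cm
f = 14.1 cm, so δf/f = 0.652/14.1 = 0.0463.

0.0463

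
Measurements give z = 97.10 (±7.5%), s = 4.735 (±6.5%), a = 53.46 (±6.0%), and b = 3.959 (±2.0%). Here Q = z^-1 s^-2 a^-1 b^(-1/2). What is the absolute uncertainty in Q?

For a monomial Q ∝ z^-1, s^-2, a^-1, b^(-1/2), fractional errors add in quadrature:
  (-1·δz/z)² = (-1×0.0750)² = 0.00562;  (-2·δs/s)² = (-2×0.0650)² = 0.0169;  (-1·δa/a)² = (-1×0.0600)² = 0.00360;  (−½·δb/b)² = (-0.5×0.0200)² = 0.000100
δQ/Q = √(0.0262) = 0.162
Q = 4.318e-06, so δQ = 0.162 × 4.318e-06 = 6.99e-07.

6.99e-07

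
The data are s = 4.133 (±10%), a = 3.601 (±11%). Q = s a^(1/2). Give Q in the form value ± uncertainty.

7.843 ± 0.895

Q is a product of powers, so relative uncertainties combine in quadrature:
  (1·δs/s)² = (1×0.100)² = 0.0100;  (½·δa/a)² = (0.5×0.110)² = 0.00302
δQ/Q = √(0.0130) = 0.114
Q = 7.843, so δQ = 0.114 × 7.843 = 0.895.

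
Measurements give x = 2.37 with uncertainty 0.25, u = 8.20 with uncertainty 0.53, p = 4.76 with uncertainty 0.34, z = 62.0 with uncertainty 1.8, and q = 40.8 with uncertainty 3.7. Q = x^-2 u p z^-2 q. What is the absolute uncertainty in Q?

0.0189

For a monomial Q ∝ x^-2, u, p, z^-2, q, fractional errors add in quadrature:
  (-2·δx/x)² = (-2×0.105)² = 0.0445;  (1·δu/u)² = (1×0.0646)² = 0.00418;  (1·δp/p)² = (1×0.0714)² = 0.00510;  (-2·δz/z)² = (-2×0.0290)² = 0.00337;  (1·δq/q)² = (1×0.0907)² = 0.00822
δQ/Q = √(0.0654) = 0.256
Q = 0.0738, so δQ = 0.256 × 0.0738 = 0.0189.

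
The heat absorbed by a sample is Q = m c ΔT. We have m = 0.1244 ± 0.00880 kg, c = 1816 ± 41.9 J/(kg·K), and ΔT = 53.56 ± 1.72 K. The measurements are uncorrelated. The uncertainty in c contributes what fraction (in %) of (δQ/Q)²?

(δQ/Q)² = (1·δm/m)² + (1·δc/c)² + (1·δΔT/ΔT)²
  m term: (1×0.0707)² = 0.00500
  c term: (1×0.0231)² = 0.000532
  ΔT term: (1×0.0321)² = 0.00103
Total = 0.00657. Share from c = 0.000532/0.00657 = 0.0811.

8.11%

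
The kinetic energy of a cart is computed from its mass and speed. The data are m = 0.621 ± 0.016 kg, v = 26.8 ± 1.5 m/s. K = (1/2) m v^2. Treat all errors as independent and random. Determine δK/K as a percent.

11.5%

Each factor contributes (exponent × relative error)² to (δK/K)²:
  (1·δm/m)² = (1×0.0258)² = 0.000664;  (2·δv/v)² = (2×0.0560)² = 0.0125
δK/K = √(0.0132) = 0.115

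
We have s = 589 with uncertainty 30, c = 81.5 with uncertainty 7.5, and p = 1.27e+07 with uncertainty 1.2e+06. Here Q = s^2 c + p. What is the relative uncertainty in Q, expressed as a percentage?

9.92%

Let w = s^2·c = 2.83e+07. δw/w = √((2·δs/s)² + (1·δc/c)²) = √(0.0104 + 0.00847) = 0.137, so δw = 3.88e+06.
Q = w + p: δQ = √(δw² + δp²) = √(1.51e+13 + 1.44e+12) = 4.06e+06
Q = 4.1e+07, so δQ/Q = 4.06e+06/4.1e+07 = 0.0992.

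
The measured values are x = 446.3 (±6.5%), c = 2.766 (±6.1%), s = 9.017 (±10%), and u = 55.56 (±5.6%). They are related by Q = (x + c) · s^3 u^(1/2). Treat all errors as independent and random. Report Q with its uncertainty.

(2.454 ± 0.756) × 10^6

Let w = x + c = 449.1. δw = √(δx² + δc²) = √(842 + 0.0285) = 29.0, so δw/w = 0.0646.
Q is then a monomial in w, s, u:
δQ/Q = √((δw/w)² + (3·δs/s)² + (½·δu/u)²) = √(0.00417 + 0.0900 + 0.000784) = 0.308
Q = 2.454e+06, so δQ = 0.308 × 2.454e+06 = 7.56e+05.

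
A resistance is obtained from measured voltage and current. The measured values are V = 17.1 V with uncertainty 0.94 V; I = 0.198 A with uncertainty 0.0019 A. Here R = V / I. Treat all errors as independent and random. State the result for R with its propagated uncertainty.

Since R is a product/quotient, work with relative uncertainties:
  (1·δV/V)² = (1×0.0550)² = 0.00302;  (-1·δI/I)² = (-1×0.00960)² = 9.21e-05
δR/R = √(0.00311) = 0.0558
R = 86.4 Ω, so δR = 0.0558 × 86.4 = 4.82 Ω.

86.4 ± 4.82 Ω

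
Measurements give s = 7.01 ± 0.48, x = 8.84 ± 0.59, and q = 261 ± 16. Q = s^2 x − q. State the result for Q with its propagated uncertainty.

Let p = s^2·x = 434. δp/p = √((2·δs/s)² + (1·δx/x)²) = √(0.0188 + 0.00445) = 0.152, so δp = 66.2.
Q = p − q: δQ = √(δp² + δq²) = √(4380 + 256) = 68.1
Q = 173.

173 ± 68.1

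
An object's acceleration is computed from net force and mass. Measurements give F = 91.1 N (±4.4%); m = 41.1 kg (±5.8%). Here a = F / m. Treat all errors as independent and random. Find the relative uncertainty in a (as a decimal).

For a monomial a ∝ F, m^-1, fractional errors add in quadrature:
  (1·δF/F)² = (1×0.0440)² = 0.00194;  (-1·δm/m)² = (-1×0.0580)² = 0.00336
δa/a = √(0.00530) = 0.0728

0.0728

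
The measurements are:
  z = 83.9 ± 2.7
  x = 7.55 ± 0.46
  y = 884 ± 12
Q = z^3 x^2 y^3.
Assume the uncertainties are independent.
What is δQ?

3.74e+15

Each factor contributes (exponent × relative error)² to (δQ/Q)²:
  (3·δz/z)² = (3×0.0322)² = 0.00932;  (2·δx/x)² = (2×0.0609)² = 0.0148;  (3·δy/y)² = (3×0.0136)² = 0.00166
δQ/Q = √(0.0258) = 0.161
Q = 2.33e+16, so δQ = 0.161 × 2.33e+16 = 3.74e+15.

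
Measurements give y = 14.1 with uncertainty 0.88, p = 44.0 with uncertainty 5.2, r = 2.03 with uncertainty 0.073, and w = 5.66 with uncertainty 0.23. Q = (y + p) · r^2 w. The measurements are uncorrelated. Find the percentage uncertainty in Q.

Let u = y + p = 58.1. δu = √(δy² + δp²) = √(0.774 + 27.0) = 5.27, so δu/u = 0.0908.
Q is then a monomial in u, r, w:
δQ/Q = √((δu/u)² + (2·δr/r)² + (1·δw/w)²) = √(0.00824 + 0.00517 + 0.00165) = 0.123

12.3%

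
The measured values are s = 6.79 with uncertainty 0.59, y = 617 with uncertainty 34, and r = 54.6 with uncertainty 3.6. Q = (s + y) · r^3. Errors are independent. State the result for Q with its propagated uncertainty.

(1.02 ± 0.208) × 10^8

Let u = s + y = 624. δu = √(δs² + δy²) = √(0.348 + 1160) = 34.0, so δu/u = 0.0545.
Q is then a monomial in u, r:
δQ/Q = √((δu/u)² + (3·δr/r)²) = √(0.00297 + 0.0391) = 0.205
Q = 1.02e+08, so δQ = 0.205 × 1.02e+08 = 2.08e+07.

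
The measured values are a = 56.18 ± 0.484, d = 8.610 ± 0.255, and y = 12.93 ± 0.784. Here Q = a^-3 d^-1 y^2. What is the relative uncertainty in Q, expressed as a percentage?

Q is a product of powers, so relative uncertainties combine in quadrature:
  (-3·δa/a)² = (-3×0.00862)² = 0.000668;  (-1·δd/d)² = (-1×0.0296)² = 0.000877;  (2·δy/y)² = (2×0.0606)² = 0.0147
δQ/Q = √(0.0163) = 0.127

12.7%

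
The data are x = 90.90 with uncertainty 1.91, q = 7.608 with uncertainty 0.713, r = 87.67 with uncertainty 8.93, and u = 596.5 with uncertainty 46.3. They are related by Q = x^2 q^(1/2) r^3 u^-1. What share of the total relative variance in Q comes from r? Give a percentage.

(δQ/Q)² = (2·δx/x)² + (½·δq/q)² + (3·δr/r)² + (-1·δu/u)²
  x term: (2×0.0210)² = 0.00177
  q term: (0.5×0.0937)² = 0.00220
  r term: (3×0.102)² = 0.0934
  u term: (-1×0.0776)² = 0.00602
Total = 0.103. Share from r = 0.0934/0.103 = 0.903.

90.3%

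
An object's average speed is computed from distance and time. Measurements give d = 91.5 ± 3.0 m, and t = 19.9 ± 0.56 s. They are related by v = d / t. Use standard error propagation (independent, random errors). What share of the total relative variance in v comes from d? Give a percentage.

(δv/v)² = (1·δd/d)² + (-1·δt/t)²
  d term: (1×0.0328)² = 0.00107
  t term: (-1×0.0281)² = 0.000792
Total = 0.00187. Share from d = 0.00107/0.00187 = 0.576.

57.6%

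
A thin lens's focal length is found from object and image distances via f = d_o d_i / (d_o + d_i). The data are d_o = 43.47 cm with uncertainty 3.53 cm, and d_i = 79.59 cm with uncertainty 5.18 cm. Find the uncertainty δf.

∂f/∂d_o = (d_i/(d_o+d_i))² = 0.418;  ∂f/∂d_i = (d_o/(d_o+d_i))² = 0.125
δf = √((∂f/∂d_o · δd_o)² + (∂f/∂d_i · δd_i)²) = √(2.18 + 0.418) = 1.61 cm

1.61 cm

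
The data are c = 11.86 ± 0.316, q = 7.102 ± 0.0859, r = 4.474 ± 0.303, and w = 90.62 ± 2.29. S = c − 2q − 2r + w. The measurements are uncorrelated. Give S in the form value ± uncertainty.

Absolute uncertainties add in quadrature for a linear combination:
  (δc)² = 0.0999;  (2·δq)² = 0.0295;  (2·δr)² = 0.367;  (δw)² = 5.24
δS = √(5.74) = 2.40
S = 79.33.

79.33 ± 2.40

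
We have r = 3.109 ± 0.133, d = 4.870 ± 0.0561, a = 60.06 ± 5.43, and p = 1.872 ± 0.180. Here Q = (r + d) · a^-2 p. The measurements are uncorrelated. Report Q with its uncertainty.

Let u = r + d = 7.979. δu = √(δr² + δd²) = √(0.0177 + 0.00315) = 0.144, so δu/u = 0.0181.
Q is then a monomial in u, a, p:
δQ/Q = √((δu/u)² + (-2·δa/a)² + (1·δp/p)²) = √(0.000327 + 0.0327 + 0.00925) = 0.206
Q = 0.004141, so δQ = 0.206 × 0.004141 = 0.000851.

0.004141 ± 0.000851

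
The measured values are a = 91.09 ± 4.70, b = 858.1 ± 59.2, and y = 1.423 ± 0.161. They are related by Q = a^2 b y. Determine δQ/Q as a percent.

Products/powers → add relative errors in quadrature, weighted by exponent:
  (2·δa/a)² = (2×0.0516)² = 0.0106;  (1·δb/b)² = (1×0.0690)² = 0.00476;  (1·δy/y)² = (1×0.113)² = 0.0128
δQ/Q = √(0.0282) = 0.168

16.8%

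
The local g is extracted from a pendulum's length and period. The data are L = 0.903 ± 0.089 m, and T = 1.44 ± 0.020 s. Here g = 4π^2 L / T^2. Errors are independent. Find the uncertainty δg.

1.76 m/s^2

Since g is a product/quotient, work with relative uncertainties:
  (1·δL/L)² = (1×0.0986)² = 0.00971;  (-2·δT/T)² = (-2×0.0139)² = 0.000772
δg/g = √(0.0105) = 0.102
g = 17.2 m/s^2, so δg = 0.102 × 17.2 = 1.76 m/s^2.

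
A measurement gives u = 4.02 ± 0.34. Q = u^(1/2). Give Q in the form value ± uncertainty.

Products/powers → add relative errors in quadrature, weighted by exponent:
  (½·δu/u)² = (0.5×0.0846)² = 0.00179
δQ/Q = √(0.00179) = 0.0423
Q = 2.00, so δQ = 0.0423 × 2.00 = 0.0848.

2.00 ± 0.0848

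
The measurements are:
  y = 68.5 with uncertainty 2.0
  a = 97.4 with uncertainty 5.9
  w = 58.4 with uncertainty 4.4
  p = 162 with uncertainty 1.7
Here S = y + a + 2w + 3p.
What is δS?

S is a linear combination, so absolute uncertainties add in quadrature:
  (δy)² = 4.00;  (δa)² = 34.8;  (2·δw)² = 77.4;  (3·δp)² = 26.0
δS = √(142) = 11.9

11.9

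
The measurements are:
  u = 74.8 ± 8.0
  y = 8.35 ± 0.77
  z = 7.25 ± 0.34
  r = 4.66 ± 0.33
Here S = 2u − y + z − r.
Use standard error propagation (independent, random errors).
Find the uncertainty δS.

16.0

S is a linear combination, so absolute uncertainties add in quadrature:
  (2·δu)² = 256;  (δy)² = 0.593;  (δz)² = 0.116;  (δr)² = 0.109
δS = √(257) = 16.0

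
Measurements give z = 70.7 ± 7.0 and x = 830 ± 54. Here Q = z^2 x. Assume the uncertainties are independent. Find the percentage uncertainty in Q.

For a monomial Q ∝ z^2, x, fractional errors add in quadrature:
  (2·δz/z)² = (2×0.0990)² = 0.0392;  (1·δx/x)² = (1×0.0651)² = 0.00423
δQ/Q = √(0.0434) = 0.208

20.8%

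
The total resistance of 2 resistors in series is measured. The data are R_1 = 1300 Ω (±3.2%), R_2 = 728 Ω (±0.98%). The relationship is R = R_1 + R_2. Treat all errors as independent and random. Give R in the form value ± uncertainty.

2030 ± 42.2 Ω

Sums and differences: (δR)² = Σ (cᵢ δxᵢ)².
  (δR_1)² = 1730;  (δR_2)² = 50.9
δR = √(1780) = 42.2 Ω
R = 2030 Ω.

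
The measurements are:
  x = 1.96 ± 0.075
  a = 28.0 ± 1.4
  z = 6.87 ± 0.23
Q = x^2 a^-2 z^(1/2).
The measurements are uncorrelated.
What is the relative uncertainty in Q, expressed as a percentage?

For a monomial Q ∝ x^2, a^-2, z^(1/2), fractional errors add in quadrature:
  (2·δx/x)² = (2×0.0383)² = 0.00586;  (-2·δa/a)² = (-2×0.0500)² = 0.0100;  (½·δz/z)² = (0.5×0.0335)² = 0.000280
δQ/Q = √(0.0161) = 0.127

12.7%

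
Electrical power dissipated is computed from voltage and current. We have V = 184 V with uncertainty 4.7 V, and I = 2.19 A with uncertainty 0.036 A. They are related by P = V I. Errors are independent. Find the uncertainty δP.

12.2 W

Since P is a product/quotient, work with relative uncertainties:
  (1·δV/V)² = (1×0.0255)² = 0.000652;  (1·δI/I)² = (1×0.0164)² = 0.000270
δP/P = √(0.000923) = 0.0304
P = 403 W, so δP = 0.0304 × 403 = 12.2 W.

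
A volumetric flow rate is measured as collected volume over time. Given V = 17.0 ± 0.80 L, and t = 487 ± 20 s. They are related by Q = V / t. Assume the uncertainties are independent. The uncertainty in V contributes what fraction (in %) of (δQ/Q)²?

(δQ/Q)² = (1·δV/V)² + (-1·δt/t)²
  V term: (1×0.0471)² = 0.00221
  t term: (-1×0.0411)² = 0.00169
Total = 0.00390. Share from V = 0.00221/0.00390 = 0.568.

56.8%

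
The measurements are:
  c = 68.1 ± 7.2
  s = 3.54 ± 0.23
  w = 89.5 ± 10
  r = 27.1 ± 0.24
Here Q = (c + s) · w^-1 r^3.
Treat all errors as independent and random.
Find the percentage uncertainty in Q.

Let u = c + s = 71.6. δu = √(δc² + δs²) = √(51.8 + 0.0529) = 7.20, so δu/u = 0.101.
Q is then a monomial in u, w, r:
δQ/Q = √((δu/u)² + (-1·δw/w)² + (3·δr/r)²) = √(0.0101 + 0.0125 + 0.000706) = 0.153

15.3%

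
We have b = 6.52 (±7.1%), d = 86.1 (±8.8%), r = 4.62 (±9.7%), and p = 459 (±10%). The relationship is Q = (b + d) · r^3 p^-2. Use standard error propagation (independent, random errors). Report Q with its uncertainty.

0.0434 ± 0.0157

Let u = b + d = 92.6. δu = √(δb² + δd²) = √(0.214 + 57.4) = 7.59, so δu/u = 0.0820.
Q is then a monomial in u, r, p:
δQ/Q = √((δu/u)² + (3·δr/r)² + (-2·δp/p)²) = √(0.00672 + 0.0847 + 0.0400) = 0.362
Q = 0.0434, so δQ = 0.362 × 0.0434 = 0.0157.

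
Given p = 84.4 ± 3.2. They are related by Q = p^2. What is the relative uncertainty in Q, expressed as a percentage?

7.58%

Each factor contributes (exponent × relative error)² to (δQ/Q)²:
  (2·δp/p)² = (2×0.0379)² = 0.00575
δQ/Q = √(0.00575) = 0.0758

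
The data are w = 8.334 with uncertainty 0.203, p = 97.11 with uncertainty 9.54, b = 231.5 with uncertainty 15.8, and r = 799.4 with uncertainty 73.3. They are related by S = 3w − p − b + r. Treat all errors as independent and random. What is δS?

S is a linear combination, so absolute uncertainties add in quadrature:
  (3·δw)² = 0.371;  (δp)² = 91.0;  (δb)² = 250;  (δr)² = 5370
δS = √(5710) = 75.6

75.6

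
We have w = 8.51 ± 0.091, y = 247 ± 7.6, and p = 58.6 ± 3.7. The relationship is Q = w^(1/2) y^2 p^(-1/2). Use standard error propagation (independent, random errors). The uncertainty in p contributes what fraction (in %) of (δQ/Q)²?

20.7%

(δQ/Q)² = (½·δw/w)² + (2·δy/y)² + (−½·δp/p)²
  w term: (0.5×0.0107)² = 2.86e-05
  y term: (2×0.0308)² = 0.00379
  p term: (-0.5×0.0631)² = 0.000997
Total = 0.00481. Share from p = 0.000997/0.00481 = 0.207.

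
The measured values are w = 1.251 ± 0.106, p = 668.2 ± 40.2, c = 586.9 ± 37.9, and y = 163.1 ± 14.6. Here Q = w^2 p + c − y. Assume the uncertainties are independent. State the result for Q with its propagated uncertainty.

Let h = w^2·p = 1046. δh/h = √((2·δw/w)² + (1·δp/p)²) = √(0.0287 + 0.00362) = 0.180, so δh = 188.
Q = h + c − y: δQ = √(δh² + δc² + δy²) = √(35400 + 1440 + 213) = 192
Q = 1470.

1470 ± 192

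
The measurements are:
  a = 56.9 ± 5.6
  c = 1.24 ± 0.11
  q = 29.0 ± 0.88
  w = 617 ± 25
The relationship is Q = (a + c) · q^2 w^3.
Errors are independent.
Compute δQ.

Let u = a + c = 58.1. δu = √(δa² + δc²) = √(31.4 + 0.0121) = 5.60, so δu/u = 0.0963.
Q is then a monomial in u, q, w:
δQ/Q = √((δu/u)² + (2·δq/q)² + (3·δw/w)²) = √(0.00928 + 0.00368 + 0.0148) = 0.167
Q = 1.15e+13, so δQ = 0.167 × 1.15e+13 = 1.91e+12.

1.91e+12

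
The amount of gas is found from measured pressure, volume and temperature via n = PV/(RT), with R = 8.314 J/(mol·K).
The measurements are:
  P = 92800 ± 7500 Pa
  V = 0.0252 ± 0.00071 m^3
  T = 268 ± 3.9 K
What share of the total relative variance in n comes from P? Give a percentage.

(δn/n)² = (1·δP/P)² + (1·δV/V)² + (-1·δT/T)²
  P term: (1×0.0808)² = 0.00653
  V term: (1×0.0282)² = 0.000794
  T term: (-1×0.0146)² = 0.000212
Total = 0.00754. Share from P = 0.00653/0.00754 = 0.867.

86.7%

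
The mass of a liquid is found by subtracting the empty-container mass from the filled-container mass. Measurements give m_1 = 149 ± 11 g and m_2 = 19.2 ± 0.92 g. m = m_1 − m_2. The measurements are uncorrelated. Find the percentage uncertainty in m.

8.50%

For a sum/difference, combine absolute errors in quadrature:
  (δm_1)² = 121;  (δm_2)² = 0.846
δm = √(122) = 11.0 g
m = 130 g, so δm/m = 11.0/130 = 0.0850.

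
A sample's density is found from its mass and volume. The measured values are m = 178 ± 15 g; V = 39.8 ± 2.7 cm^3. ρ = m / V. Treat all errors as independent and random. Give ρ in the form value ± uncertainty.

4.47 ± 0.484 g/cm^3

Relative error in a monomial: (δρ/ρ)² = Σ (nᵢ · δxᵢ/xᵢ)².
  (1·δm/m)² = (1×0.0843)² = 0.00710;  (-1·δV/V)² = (-1×0.0678)² = 0.00460
δρ/ρ = √(0.0117) = 0.108
ρ = 4.47 g/cm^3, so δρ = 0.108 × 4.47 = 0.484 g/cm^3.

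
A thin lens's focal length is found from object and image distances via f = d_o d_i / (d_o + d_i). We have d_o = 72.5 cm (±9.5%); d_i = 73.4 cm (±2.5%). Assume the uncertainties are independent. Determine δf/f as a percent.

∂f/∂d_o = (d_i/(d_o+d_i))² = 0.253;  ∂f/∂d_i = (d_o/(d_o+d_i))² = 0.247
δf = √((∂f/∂d_o · δd_o)² + (∂f/∂d_i · δd_i)²) = √(3.04 + 0.205) = 1.80 cm
f = 36.5 cm, so δf/f = 1.80/36.5 = 0.0494.

4.94%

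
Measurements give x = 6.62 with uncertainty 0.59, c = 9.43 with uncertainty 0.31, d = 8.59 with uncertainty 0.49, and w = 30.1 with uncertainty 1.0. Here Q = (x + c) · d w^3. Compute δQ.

4.59e+05

Let u = x + c = 16.1. δu = √(δx² + δc²) = √(0.348 + 0.0961) = 0.666, so δu/u = 0.0415.
Q is then a monomial in u, d, w:
δQ/Q = √((δu/u)² + (1·δd/d)² + (3·δw/w)²) = √(0.00172 + 0.00325 + 0.00993) = 0.122
Q = 3.76e+06, so δQ = 0.122 × 3.76e+06 = 4.59e+05.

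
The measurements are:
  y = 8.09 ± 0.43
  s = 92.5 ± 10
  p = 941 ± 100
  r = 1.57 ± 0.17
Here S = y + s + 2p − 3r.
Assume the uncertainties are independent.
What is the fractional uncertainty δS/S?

S is a linear combination, so absolute uncertainties add in quadrature:
  (δy)² = 0.185;  (δs)² = 100;  (2·δp)² = 40000;  (3·δr)² = 0.260
δS = √(40100) = 200
S = 1980, so δS/S = 200/1980 = 0.101.

0.101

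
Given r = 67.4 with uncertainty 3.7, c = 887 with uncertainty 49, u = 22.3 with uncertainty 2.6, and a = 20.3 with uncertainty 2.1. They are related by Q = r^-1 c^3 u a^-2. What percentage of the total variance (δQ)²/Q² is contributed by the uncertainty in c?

31.6%

(δQ/Q)² = (-1·δr/r)² + (3·δc/c)² + (1·δu/u)² + (-2·δa/a)²
  r term: (-1×0.0549)² = 0.00301
  c term: (3×0.0552)² = 0.0275
  u term: (1×0.117)² = 0.0136
  a term: (-2×0.103)² = 0.0428
Total = 0.0869. Share from c = 0.0275/0.0869 = 0.316.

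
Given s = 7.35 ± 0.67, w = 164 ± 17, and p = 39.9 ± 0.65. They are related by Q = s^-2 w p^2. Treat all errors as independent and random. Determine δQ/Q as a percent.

Products/powers → add relative errors in quadrature, weighted by exponent:
  (-2·δs/s)² = (-2×0.0912)² = 0.0332;  (1·δw/w)² = (1×0.104)² = 0.0107;  (2·δp/p)² = (2×0.0163)² = 0.00106
δQ/Q = √(0.0450) = 0.212

21.2%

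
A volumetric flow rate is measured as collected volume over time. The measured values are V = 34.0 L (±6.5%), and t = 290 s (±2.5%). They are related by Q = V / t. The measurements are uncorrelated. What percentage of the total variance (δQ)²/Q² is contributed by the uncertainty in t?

(δQ/Q)² = (1·δV/V)² + (-1·δt/t)²
  V term: (1×0.0650)² = 0.00423
  t term: (-1×0.0250)² = 0.000625
Total = 0.00485. Share from t = 0.000625/0.00485 = 0.129.

12.9%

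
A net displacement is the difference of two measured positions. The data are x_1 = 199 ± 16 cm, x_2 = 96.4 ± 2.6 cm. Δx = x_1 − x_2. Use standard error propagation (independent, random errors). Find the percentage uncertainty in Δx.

Sums and differences: (δΔx)² = Σ (cᵢ δxᵢ)².
  (δx_1)² = 256;  (δx_2)² = 6.76
δΔx = √(263) = 16.2 cm
Δx = 103 cm, so δΔx/Δx = 16.2/103 = 0.158.

15.8%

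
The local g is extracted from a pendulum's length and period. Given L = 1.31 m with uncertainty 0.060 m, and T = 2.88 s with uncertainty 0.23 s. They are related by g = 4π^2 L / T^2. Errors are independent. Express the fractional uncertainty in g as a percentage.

For a monomial g ∝ L, T^-2, fractional errors add in quadrature:
  (1·δL/L)² = (1×0.0458)² = 0.00210;  (-2·δT/T)² = (-2×0.0799)² = 0.0255
δg/g = √(0.0276) = 0.166

16.6%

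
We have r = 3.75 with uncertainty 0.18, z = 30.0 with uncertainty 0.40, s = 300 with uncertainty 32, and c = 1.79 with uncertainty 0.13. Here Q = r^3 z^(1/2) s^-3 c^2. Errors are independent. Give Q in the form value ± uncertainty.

(3.43 ± 1.30) × 10^-5

Products/powers → add relative errors in quadrature, weighted by exponent:
  (3·δr/r)² = (3×0.0480)² = 0.0207;  (½·δz/z)² = (0.5×0.0133)² = 4.44e-05;  (-3·δs/s)² = (-3×0.107)² = 0.102;  (2·δc/c)² = (2×0.0726)² = 0.0211
δQ/Q = √(0.144) = 0.380
Q = 3.43e-05, so δQ = 0.380 × 3.43e-05 = 1.3e-05.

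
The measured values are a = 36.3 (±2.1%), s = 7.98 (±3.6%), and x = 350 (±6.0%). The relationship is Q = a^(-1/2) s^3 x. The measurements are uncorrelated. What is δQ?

Q is a product of powers, so relative uncertainties combine in quadrature:
  (−½·δa/a)² = (-0.5×0.0210)² = 0.000110;  (3·δs/s)² = (3×0.0360)² = 0.0117;  (1·δx/x)² = (1×0.0600)² = 0.00360
δQ/Q = √(0.0154) = 0.124
Q = 29500, so δQ = 0.124 × 29500 = 3660.

3660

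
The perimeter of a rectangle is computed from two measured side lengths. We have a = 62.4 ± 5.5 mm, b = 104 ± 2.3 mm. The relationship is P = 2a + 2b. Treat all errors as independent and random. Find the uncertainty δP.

11.9 mm

For a sum/difference, combine absolute errors in quadrature:
  (2·δa)² = 121;  (2·δb)² = 21.2
δP = √(142) = 11.9 mm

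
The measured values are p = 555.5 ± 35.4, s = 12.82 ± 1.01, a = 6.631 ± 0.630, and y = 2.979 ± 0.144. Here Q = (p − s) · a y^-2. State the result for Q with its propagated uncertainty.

Let u = p − s = 542.7. δu = √(δp² + δs²) = √(1250 + 1.02) = 35.4, so δu/u = 0.0653.
Q is then a monomial in u, a, y:
δQ/Q = √((δu/u)² + (1·δa/a)² + (-2·δy/y)²) = √(0.00426 + 0.00903 + 0.00935) = 0.150
Q = 405.5, so δQ = 0.150 × 405.5 = 61.0.

405.5 ± 61.0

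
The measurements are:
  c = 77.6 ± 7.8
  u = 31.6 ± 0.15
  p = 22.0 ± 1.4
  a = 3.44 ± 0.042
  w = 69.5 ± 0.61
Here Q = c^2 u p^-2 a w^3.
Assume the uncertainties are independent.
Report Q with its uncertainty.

Q is a product of powers, so relative uncertainties combine in quadrature:
  (2·δc/c)² = (2×0.101)² = 0.0404;  (1·δu/u)² = (1×0.00475)² = 2.25e-05;  (-2·δp/p)² = (-2×0.0636)² = 0.0162;  (1·δa/a)² = (1×0.0122)² = 0.000149;  (3·δw/w)² = (3×0.00878)² = 0.000693
δQ/Q = √(0.0575) = 0.240
Q = 4.54e+08, so δQ = 0.240 × 4.54e+08 = 1.09e+08.

(4.54 ± 1.09) × 10^8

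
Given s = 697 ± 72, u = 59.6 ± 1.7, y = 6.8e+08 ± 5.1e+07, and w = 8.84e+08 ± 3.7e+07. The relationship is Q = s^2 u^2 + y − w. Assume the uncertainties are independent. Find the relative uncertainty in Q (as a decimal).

Let p = s^2·u^2 = 1.73e+09. δp/p = √((2·δs/s)² + (2·δu/u)²) = √(0.0427 + 0.00325) = 0.214, so δp = 3.7e+08.
Q = p + y − w: δQ = √(δp² + δy² + δw²) = √(1.37e+17 + 2.6e+15 + 1.37e+15) = 3.75e+08
Q = 1.52e+09, so δQ/Q = 3.75e+08/1.52e+09 = 0.247.

0.247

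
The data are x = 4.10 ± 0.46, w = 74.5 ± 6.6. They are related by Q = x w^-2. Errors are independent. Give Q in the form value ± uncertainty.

Each factor contributes (exponent × relative error)² to (δQ/Q)²:
  (1·δx/x)² = (1×0.112)² = 0.0126;  (-2·δw/w)² = (-2×0.0886)² = 0.0314
δQ/Q = √(0.0440) = 0.210
Q = 0.000739, so δQ = 0.210 × 0.000739 = 0.000155.

0.000739 ± 0.000155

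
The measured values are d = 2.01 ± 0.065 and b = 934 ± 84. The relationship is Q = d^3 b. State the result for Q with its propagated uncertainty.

7580 ± 1000

Q is a product of powers, so relative uncertainties combine in quadrature:
  (3·δd/d)² = (3×0.0323)² = 0.00941;  (1·δb/b)² = (1×0.0899)² = 0.00809
δQ/Q = √(0.0175) = 0.132
Q = 7580, so δQ = 0.132 × 7580 = 1000.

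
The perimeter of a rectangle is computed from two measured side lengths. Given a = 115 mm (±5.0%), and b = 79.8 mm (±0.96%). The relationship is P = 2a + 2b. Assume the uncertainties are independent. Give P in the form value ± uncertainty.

Each term contributes (cᵢ δxᵢ)² to (δP)²:
  (2·δa)² = 132;  (2·δb)² = 2.35
δP = √(135) = 11.6 mm
P = 390 mm.

390 ± 11.6 mm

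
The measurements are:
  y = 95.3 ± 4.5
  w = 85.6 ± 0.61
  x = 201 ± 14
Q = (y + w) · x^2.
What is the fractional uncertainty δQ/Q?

0.142

Let u = y + w = 181. δu = √(δy² + δw²) = √(20.2 + 0.372) = 4.54, so δu/u = 0.0251.
Q is then a monomial in u, x:
δQ/Q = √((δu/u)² + (2·δx/x)²) = √(0.000630 + 0.0194) = 0.142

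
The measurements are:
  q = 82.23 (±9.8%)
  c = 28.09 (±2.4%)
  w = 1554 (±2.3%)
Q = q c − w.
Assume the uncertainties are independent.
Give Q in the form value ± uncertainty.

755.8 ± 236

Let p = q·c = 2310. δp/p = √((1·δq/q)² + (1·δc/c)²) = √(0.00960 + 0.000576) = 0.101, so δp = 233.
Q = p − w: δQ = √(δp² + δw²) = √(54300 + 1280) = 236
Q = 755.8.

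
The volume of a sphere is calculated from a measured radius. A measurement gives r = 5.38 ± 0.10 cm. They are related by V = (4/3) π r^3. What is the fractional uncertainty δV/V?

Products/powers → add relative errors in quadrature, weighted by exponent:
  (3·δr/r)² = (3×0.0186)² = 0.00311
δV/V = √(0.00311) = 0.0558

0.0558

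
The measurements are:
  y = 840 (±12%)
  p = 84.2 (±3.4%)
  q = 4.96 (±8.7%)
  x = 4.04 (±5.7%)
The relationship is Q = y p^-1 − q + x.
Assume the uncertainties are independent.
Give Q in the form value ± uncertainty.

9.06 ± 1.34

Let w = y·p^-1 = 9.98. δw/w = √((1·δy/y)² + (-1·δp/p)²) = √(0.0144 + 0.00116) = 0.125, so δw = 1.24.
Q = w − q + x: δQ = √(δw² + δq² + δx²) = √(1.55 + 0.186 + 0.0530) = 1.34
Q = 9.06.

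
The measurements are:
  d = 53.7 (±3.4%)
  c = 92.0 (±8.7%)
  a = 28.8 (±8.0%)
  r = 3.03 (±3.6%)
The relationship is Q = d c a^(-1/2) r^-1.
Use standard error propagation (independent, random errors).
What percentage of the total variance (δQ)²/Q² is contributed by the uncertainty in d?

9.95%

(δQ/Q)² = (1·δd/d)² + (1·δc/c)² + (−½·δa/a)² + (-1·δr/r)²
  d term: (1×0.0340)² = 0.00116
  c term: (1×0.0870)² = 0.00757
  a term: (-0.5×0.0800)² = 0.00160
  r term: (-1×0.0360)² = 0.00130
Total = 0.0116. Share from d = 0.00116/0.0116 = 0.0995.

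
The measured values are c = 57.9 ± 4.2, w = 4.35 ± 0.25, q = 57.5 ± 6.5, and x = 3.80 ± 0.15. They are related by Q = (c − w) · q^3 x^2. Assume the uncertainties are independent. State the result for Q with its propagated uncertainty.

(1.47 ± 0.525) × 10^8

Let u = c − w = 53.5. δu = √(δc² + δw²) = √(17.6 + 0.0625) = 4.21, so δu/u = 0.0786.
Q is then a monomial in u, q, x:
δQ/Q = √((δu/u)² + (3·δq/q)² + (2·δx/x)²) = √(0.00617 + 0.115 + 0.00623) = 0.357
Q = 1.47e+08, so δQ = 0.357 × 1.47e+08 = 5.25e+07.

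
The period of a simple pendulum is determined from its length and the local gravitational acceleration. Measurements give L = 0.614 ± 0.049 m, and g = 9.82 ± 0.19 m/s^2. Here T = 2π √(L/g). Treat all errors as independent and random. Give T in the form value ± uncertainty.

For a monomial T ∝ L^(1/2), g^(-1/2), fractional errors add in quadrature:
  (½·δL/L)² = (0.5×0.0798)² = 0.00159;  (−½·δg/g)² = (-0.5×0.0193)² = 9.36e-05
δT/T = √(0.00169) = 0.0411
T = 1.57 s, so δT = 0.0411 × 1.57 = 0.0645 s.

1.57 ± 0.0645 s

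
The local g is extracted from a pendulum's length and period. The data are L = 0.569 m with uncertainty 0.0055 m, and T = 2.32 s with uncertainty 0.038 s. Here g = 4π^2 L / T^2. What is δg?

Since g is a product/quotient, work with relative uncertainties:
  (1·δL/L)² = (1×0.00967)² = 9.34e-05;  (-2·δT/T)² = (-2×0.0164)² = 0.00107
δg/g = √(0.00117) = 0.0342
g = 4.17 m/s^2, so δg = 0.0342 × 4.17 = 0.143 m/s^2.

0.143 m/s^2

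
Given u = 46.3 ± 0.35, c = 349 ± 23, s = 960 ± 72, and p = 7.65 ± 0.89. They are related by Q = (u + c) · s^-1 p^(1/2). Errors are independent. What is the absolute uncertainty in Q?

Let w = u + c = 395. δw = √(δu² + δc²) = √(0.122 + 529) = 23.0, so δw/w = 0.0582.
Q is then a monomial in w, s, p:
δQ/Q = √((δw/w)² + (-1·δs/s)² + (½·δp/p)²) = √(0.00339 + 0.00562 + 0.00338) = 0.111
Q = 1.14, so δQ = 0.111 × 1.14 = 0.127.

0.127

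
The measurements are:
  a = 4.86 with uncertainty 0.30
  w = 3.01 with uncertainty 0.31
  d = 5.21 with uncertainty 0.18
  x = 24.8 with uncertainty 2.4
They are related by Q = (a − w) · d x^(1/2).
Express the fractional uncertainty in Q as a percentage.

24.1%

Let u = a − w = 1.85. δu = √(δa² + δw²) = √(0.0900 + 0.0961) = 0.431, so δu/u = 0.233.
Q is then a monomial in u, d, x:
δQ/Q = √((δu/u)² + (1·δd/d)² + (½·δx/x)²) = √(0.0544 + 0.00119 + 0.00234) = 0.241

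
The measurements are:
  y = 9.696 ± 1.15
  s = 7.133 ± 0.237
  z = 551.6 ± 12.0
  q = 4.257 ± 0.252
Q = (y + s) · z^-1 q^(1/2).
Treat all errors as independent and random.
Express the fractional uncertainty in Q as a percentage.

7.88%

Let u = y + s = 16.83. δu = √(δy² + δs²) = √(1.32 + 0.0562) = 1.17, so δu/u = 0.0698.
Q is then a monomial in u, z, q:
δQ/Q = √((δu/u)² + (-1·δz/z)² + (½·δq/q)²) = √(0.00487 + 0.000473 + 0.000876) = 0.0788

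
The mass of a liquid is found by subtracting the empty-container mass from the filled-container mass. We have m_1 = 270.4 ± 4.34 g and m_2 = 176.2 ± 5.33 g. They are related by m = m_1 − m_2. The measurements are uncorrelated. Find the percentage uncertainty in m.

m is a linear combination, so absolute uncertainties add in quadrature:
  (δm_1)² = 18.8;  (δm_2)² = 28.4
δm = √(47.2) = 6.87 g
m = 94.20 g, so δm/m = 6.87/94.20 = 0.0730.

7.30%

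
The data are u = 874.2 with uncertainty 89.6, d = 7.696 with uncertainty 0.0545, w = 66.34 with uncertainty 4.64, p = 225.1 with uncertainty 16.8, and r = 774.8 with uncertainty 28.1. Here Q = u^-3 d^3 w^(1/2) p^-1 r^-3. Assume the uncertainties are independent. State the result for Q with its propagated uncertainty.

(5.308 ± 1.79) × 10^-17

For a monomial Q ∝ u^-3, d^3, w^(1/2), p^-1, r^-3, fractional errors add in quadrature:
  (-3·δu/u)² = (-3×0.102)² = 0.0945;  (3·δd/d)² = (3×0.00708)² = 0.000451;  (½·δw/w)² = (0.5×0.0699)² = 0.00122;  (-1·δp/p)² = (-1×0.0746)² = 0.00557;  (-3·δr/r)² = (-3×0.0363)² = 0.0118
δQ/Q = √(0.114) = 0.337
Q = 5.308e-17, so δQ = 0.337 × 5.308e-17 = 1.79e-17.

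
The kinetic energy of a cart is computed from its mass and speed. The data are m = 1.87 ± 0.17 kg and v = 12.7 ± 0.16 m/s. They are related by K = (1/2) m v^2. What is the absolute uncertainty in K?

For a monomial K ∝ m, v^2, fractional errors add in quadrature:
  (1·δm/m)² = (1×0.0909)² = 0.00826;  (2·δv/v)² = (2×0.0126)² = 0.000635
δK/K = √(0.00890) = 0.0943
K = 151 J, so δK = 0.0943 × 151 = 14.2 J.

14.2 J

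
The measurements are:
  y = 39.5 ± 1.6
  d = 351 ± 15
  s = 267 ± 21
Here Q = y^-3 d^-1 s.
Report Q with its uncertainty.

Products/powers → add relative errors in quadrature, weighted by exponent:
  (-3·δy/y)² = (-3×0.0405)² = 0.0148;  (-1·δd/d)² = (-1×0.0427)² = 0.00183;  (1·δs/s)² = (1×0.0787)² = 0.00619
δQ/Q = √(0.0228) = 0.151
Q = 1.23e-05, so δQ = 0.151 × 1.23e-05 = 1.86e-06.

(1.23 ± 0.186) × 10^-5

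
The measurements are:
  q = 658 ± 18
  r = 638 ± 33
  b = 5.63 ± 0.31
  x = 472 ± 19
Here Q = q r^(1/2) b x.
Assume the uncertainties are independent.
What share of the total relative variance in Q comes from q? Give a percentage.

12.3%

(δQ/Q)² = (1·δq/q)² + (½·δr/r)² + (1·δb/b)² + (1·δx/x)²
  q term: (1×0.0274)² = 0.000748
  r term: (0.5×0.0517)² = 0.000669
  b term: (1×0.0551)² = 0.00303
  x term: (1×0.0403)² = 0.00162
Total = 0.00607. Share from q = 0.000748/0.00607 = 0.123.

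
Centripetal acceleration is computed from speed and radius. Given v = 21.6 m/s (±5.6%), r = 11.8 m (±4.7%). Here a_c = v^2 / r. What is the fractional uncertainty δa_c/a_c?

Products/powers → add relative errors in quadrature, weighted by exponent:
  (2·δv/v)² = (2×0.0560)² = 0.0125;  (-1·δr/r)² = (-1×0.0470)² = 0.00221
δa_c/a_c = √(0.0148) = 0.121

0.121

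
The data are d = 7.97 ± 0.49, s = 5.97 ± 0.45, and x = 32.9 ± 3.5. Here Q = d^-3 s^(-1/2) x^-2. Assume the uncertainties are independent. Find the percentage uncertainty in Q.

For a monomial Q ∝ d^-3, s^(-1/2), x^-2, fractional errors add in quadrature:
  (-3·δd/d)² = (-3×0.0615)² = 0.0340;  (−½·δs/s)² = (-0.5×0.0754)² = 0.00142;  (-2·δx/x)² = (-2×0.106)² = 0.0453
δQ/Q = √(0.0807) = 0.284

28.4%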